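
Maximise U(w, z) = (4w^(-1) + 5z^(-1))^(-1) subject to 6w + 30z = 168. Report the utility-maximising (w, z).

w* = 8, z* = 4

For CES with ρ = -1, MRS = (4/5)·(z/w)^2.
Tangency: set MRS = p_w/p_z = 6/30 = 0.2.
So (z/w)^2 = 0.25; taking the square root, z/w = 0.5, i.e. z = 0.5·w.
Substitute into the budget 6·w + 30·z = 168: 21·w = 168, so w* = 8 and z* = 0.5·8 = 4.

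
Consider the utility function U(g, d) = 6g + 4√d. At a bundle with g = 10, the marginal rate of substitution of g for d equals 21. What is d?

d = 49

MU_g = 6, MU_d = 4/(2√d).
MRS = 6 ÷ (4/(2√d)).
MRS depends only on d: 3·√d = 21 ⇒ √d = 21/3 = 7 ⇒ d = 49.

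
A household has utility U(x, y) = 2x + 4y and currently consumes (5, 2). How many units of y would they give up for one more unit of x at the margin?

MU_x = 2, MU_y = 4, so MRS = 2/4 = 0.5 at every bundle.
At (5, 2): MRS = 0.5.
So at (5, 2) the consumer would give up 0.5 units of y for one more unit of x.

MRS = 0.5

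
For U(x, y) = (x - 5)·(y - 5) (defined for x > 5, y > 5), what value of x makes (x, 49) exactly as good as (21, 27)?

U(21, 27) = 352.
Set U(x, 49) = 352 and solve.
With y = 49: (49 − 5) = 44, so (x − 5) = 352/44 = 8.
So x = 5 + 8 = 13.
Check: U(13, 49) = 352.

x = 13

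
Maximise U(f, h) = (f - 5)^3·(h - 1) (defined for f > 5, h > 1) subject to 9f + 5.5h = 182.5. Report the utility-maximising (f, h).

MU_f = 3·(f−5)^2·(h−1), MU_h = (f−5)^3.
MRS = (3/1)·(h−1)/(f−5).
Tangency: set MRS = p_f/p_h = 9/5.5 = 18/11.
So (3/1)·(h − 1)/(f − 5) = 18/11, i.e. (h − 1) = (6/11)·(f − 5).
Rewrite the budget in excess-of-subsistence terms: 9·(f − 5) + 5.5·(h − 1) = 182.5 − 9·5 − 5.5·1 = 132.
Substituting, 12·(f − 5) = 132, so f − 5 = 11 and f* = 16.
Then h − 1 = (6/11)·11 = 6, so h* = 7.

f* = 16, h* = 7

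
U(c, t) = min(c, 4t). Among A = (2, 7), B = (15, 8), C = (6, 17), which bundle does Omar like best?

Evaluate utility at each bundle:
U(A) = 2.
U(B) = 15.
U(C) = 6.
Highest utility is B, so B ≻ C ≻ A.

Bundle B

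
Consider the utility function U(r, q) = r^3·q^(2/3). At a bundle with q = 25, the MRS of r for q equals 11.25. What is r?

r = 10

MU_r = 3·r^2·q^(2/3) and MU_q = 2/3·r^3·q^(-1/3).
MRS = MU_r/MU_q = (4.5)·q/r.
Substitute q = 25: MRS = 112.5/r. Setting 112.5/r = 11.25 gives r = 112.5/11.25 = 10.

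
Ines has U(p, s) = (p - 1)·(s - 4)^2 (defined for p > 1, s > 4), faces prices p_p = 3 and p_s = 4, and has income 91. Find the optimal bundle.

p* = 9, s* = 16

MU_p = (s−4)^2, MU_s = 2·(p−1)·(s−4).
MRS = (1/2)·(s−4)/(p−1).
Tangency: set MRS = p_p/p_s = 3/4 = 0.75.
So (1/2)·(s − 4)/(p − 1) = 0.75, i.e. (s − 4) = 1.5·(p − 1).
Rewrite the budget in excess-of-subsistence terms: 3·(p − 1) + 4·(s − 4) = 91 − 3·1 − 4·4 = 72.
Substituting, 9·(p − 1) = 72, so p − 1 = 8 and p* = 9.
Then s − 4 = 1.5·8 = 12, so s* = 16.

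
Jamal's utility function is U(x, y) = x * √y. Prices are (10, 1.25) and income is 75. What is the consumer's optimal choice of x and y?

MU_x = √y and MU_y = 0.5·x·y^(-0.5).
MRS = MU_x/MU_y = (2)·y/x.
Tangency: set MRS = p_x/p_y = 10/1.25 = 8.
So (2)·y/x = 8, i.e. y = 4·x.
Substitute into the budget 10·x + 1.25·y = 75: 15·x = 75, so x* = 5.
Then y* = 4·5 = 20.

x* = 5, y* = 20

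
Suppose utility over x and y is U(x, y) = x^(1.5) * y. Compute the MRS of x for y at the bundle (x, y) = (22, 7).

MRS = 21/44

MU_x = 1.5·√x·y and MU_y = x^(1.5).
MRS = MU_x/MU_y = (1.5)·y/x.
At (22, 7): MRS = 21/44.
So at (22, 7) the consumer would give up 21/44 units of y for one more unit of x.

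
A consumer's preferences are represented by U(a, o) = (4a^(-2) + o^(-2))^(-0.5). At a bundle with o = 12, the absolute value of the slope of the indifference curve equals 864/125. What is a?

For CES with ρ = -2, MRS = (4/1)·(o/a)^3.
Setting (4/1)·(12/a)^3 = 864/125 gives (12/a)^3 = 216/125, so 12/a = 1.2 and a = 10.

a = 10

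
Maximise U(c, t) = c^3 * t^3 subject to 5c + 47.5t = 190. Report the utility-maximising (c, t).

MU_c = 3·c^2·t^3 and MU_t = 3·c^3·t^2.
MRS = MU_c/MU_t = t/c.
Tangency: set MRS = p_c/p_t = 5/47.5 = 2/19.
So t/c = 2/19, i.e. t = (2/19)·c.
Substitute into the budget 5·c + 47.5·t = 190: 10·c = 190, so c* = 19.
Then t* = (2/19)·19 = 2.

c* = 19, t* = 2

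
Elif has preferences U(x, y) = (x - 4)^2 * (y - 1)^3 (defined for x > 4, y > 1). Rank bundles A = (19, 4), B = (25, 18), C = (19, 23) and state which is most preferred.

Bundle C

Evaluate utility at each bundle:
U(A) = 6075.
U(B) = 2166633.
U(C) = 2395800.
Highest utility is C, so C ≻ B ≻ A.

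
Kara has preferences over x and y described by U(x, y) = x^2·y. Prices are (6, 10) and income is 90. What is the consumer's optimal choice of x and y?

x* = 10, y* = 3

MU_x = 2·x·y and MU_y = x^2.
MRS = MU_x/MU_y = (2/1)·y/x.
Tangency: set MRS = p_x/p_y = 6/10 = 0.6.
So (2/1)·y/x = 0.6, i.e. y = 0.3·x.
Substitute into the budget 6·x + 10·y = 90: 9·x = 90, so x* = 10.
Then y* = 0.3·10 = 3.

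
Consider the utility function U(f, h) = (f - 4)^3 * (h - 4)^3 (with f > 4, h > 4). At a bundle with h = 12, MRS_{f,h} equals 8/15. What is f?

f = 19

MU_f = 3·(f−4)^2·(h−4)^3, MU_h = 3·(f−4)^3·(h−4)^2.
MRS = (h−4)/(f−4).
Substitute h = 12: MRS = 8/(f − 4). Setting this equal to 8/15 gives f − 4 = 8/(8/15) = 15, so f = 19.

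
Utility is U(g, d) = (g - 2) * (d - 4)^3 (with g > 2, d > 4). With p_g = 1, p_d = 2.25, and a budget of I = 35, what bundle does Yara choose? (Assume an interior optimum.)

MU_g = (d−4)^3, MU_d = 3·(g−2)·(d−4)^2.
MRS = (1/3)·(d−4)/(g−2).
Tangency: set MRS = p_g/p_d = 1/2.25 = 4/9.
So (1/3)·(d − 4)/(g − 2) = 4/9, i.e. (d − 4) = (4/3)·(g − 2).
Rewrite the budget in excess-of-subsistence terms: 1·(g − 2) + 2.25·(d − 4) = 35 − 1·2 − 2.25·4 = 24.
Substituting, 4·(g − 2) = 24, so g − 2 = 6 and g* = 8.
Then d − 4 = (4/3)·6 = 8, so d* = 12.

g* = 8, d* = 12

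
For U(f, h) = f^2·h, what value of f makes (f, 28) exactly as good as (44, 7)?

f = 22

U(44, 7) = 13552.
Set U(f, 28) = 13552 and solve.
With h = 28: f^2 = 13552/28 = 484; taking the square root, f = 22.
Check: U(22, 28) = 13552.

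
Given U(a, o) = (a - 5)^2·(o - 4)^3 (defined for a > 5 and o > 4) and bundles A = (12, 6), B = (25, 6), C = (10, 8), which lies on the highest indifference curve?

Evaluate utility at each bundle:
U(A) = 392.
U(B) = 3200.
U(C) = 1600.
Highest utility is B, so B ≻ C ≻ A.

Bundle B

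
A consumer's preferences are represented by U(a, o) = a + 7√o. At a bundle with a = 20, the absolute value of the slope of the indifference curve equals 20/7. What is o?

o = 100

MU_a = 1, MU_o = 7/(2√o).
MRS = 1 ÷ (7/(2√o)).
MRS depends only on o: (2/7)·√o = 20/7 ⇒ √o = (20/7)/(2/7) = 10 ⇒ o = 100.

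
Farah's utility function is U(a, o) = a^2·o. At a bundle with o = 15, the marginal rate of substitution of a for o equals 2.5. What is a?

a = 12

MU_a = 2·a·o and MU_o = a^2.
MRS = MU_a/MU_o = (2/1)·o/a.
Substitute o = 15: MRS = 30/a. Setting 30/a = 2.5 gives a = 30/2.5 = 12.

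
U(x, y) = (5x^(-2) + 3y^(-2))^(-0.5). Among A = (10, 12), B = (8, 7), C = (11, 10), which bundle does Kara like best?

Bundle A

Evaluate utility at each bundle:
U(A) = 3.757.
U(B) = 2.679.
U(C) = 3.744.
Highest utility is A, so A ≻ C ≻ B.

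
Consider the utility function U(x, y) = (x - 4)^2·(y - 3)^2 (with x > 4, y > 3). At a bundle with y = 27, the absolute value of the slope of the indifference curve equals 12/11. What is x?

MU_x = 2·(x−4)·(y−3)^2, MU_y = 2·(x−4)^2·(y−3).
MRS = (y−3)/(x−4).
Substitute y = 27: MRS = 24/(x − 4). Setting this equal to 12/11 gives x − 4 = 24/(12/11) = 22, so x = 26.

x = 26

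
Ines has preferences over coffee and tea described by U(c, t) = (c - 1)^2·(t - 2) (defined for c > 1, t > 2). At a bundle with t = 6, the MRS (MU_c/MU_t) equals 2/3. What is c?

MU_c = 2·(c−1)·(t−2), MU_t = (c−1)^2.
MRS = (2/1)·(t−2)/(c−1).
Substitute t = 6: MRS = 8/(c − 1). Setting this equal to 2/3 gives c − 1 = 8/(2/3) = 12, so c = 13.

c = 13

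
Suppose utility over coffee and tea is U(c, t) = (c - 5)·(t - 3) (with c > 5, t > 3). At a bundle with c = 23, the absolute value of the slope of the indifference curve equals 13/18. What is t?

t = 16

MU_c = (t−3), MU_t = (c−5).
MRS = (t−3)/(c−5).
Substitute c = 23: MRS = (t − 3)/18. Setting this equal to 13/18 gives t − 3 = (13/18)·18 = 13, so t = 16.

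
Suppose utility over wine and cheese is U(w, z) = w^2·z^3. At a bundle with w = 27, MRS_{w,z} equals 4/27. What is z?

z = 6

MU_w = 2·w·z^3 and MU_z = 3·w^2·z^2.
MRS = MU_w/MU_z = (2/3)·z/w.
Substitute w = 27: MRS = z/40.5. Setting z/40.5 = 4/27 gives z = (4/27)·40.5 = 6.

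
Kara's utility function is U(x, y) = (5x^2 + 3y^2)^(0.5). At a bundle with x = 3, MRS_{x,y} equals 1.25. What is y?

For CES with ρ = 2, MRS = (5/3)·(y/x)^(-1).
Setting (5/3)·(y/3)^(-1) = 1.25 gives (y/3)^(-1) = 0.75, so y/3 = 4/3 and y = 4.

y = 4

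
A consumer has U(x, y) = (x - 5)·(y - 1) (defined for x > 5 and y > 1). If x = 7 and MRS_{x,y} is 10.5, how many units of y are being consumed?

y = 22

MU_x = (y−1), MU_y = (x−5).
MRS = (y−1)/(x−5).
Substitute x = 7: MRS = (y − 1)/2. Setting this equal to 10.5 gives y − 1 = 10.5·2 = 21, so y = 22.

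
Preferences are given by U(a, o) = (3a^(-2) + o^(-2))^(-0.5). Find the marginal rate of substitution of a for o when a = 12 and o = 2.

MRS = 1/72

For CES with ρ = -2, MRS = (3/1)·(o/a)^3.
At (12, 2): MRS = 1/72.
So at (12, 2) the consumer would give up 1/72 units of o for one more unit of a.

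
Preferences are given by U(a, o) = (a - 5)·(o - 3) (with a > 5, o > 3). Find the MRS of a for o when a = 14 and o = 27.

MRS = 8/3

MU_a = (o−3), MU_o = (a−5).
MRS = (o−3)/(a−5).
At (14, 27): MRS = 8/3.
That is, one extra unit of a is worth 8/3 units of o at the margin.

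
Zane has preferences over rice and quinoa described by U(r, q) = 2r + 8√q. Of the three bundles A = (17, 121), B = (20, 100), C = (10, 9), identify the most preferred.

Bundle A

Evaluate utility at each bundle:
U(A) = 122.000.
U(B) = 120.000.
U(C) = 44.000.
Highest utility is A, so A ≻ B ≻ C.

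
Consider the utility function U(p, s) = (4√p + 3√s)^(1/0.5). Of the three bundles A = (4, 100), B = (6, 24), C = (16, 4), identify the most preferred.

Evaluate utility at each bundle:
U(A) = 1444.000.
U(B) = 600.000.
U(C) = 484.000.
Highest utility is A, so A ≻ B ≻ C.

Bundle A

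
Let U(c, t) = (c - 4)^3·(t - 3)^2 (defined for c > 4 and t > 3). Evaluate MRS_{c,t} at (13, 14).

MU_c = 3·(c−4)^2·(t−3)^2, MU_t = 2·(c−4)^3·(t−3).
MRS = (3/2)·(t−3)/(c−4).
At (13, 14): MRS = 11/6.
So at (13, 14) the consumer would give up 11/6 units of t for one more unit of c.

MRS = 11/6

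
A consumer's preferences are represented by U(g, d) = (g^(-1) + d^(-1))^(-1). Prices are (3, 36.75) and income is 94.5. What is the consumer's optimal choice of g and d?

g* = 7, d* = 2

For CES with ρ = -1, MRS = (d/g)^2.
Tangency: set MRS = p_g/p_d = 3/36.75 = 4/49.
So (d/g)^2 = 4/49; taking the square root, d/g = 2/7, i.e. d = (2/7)·g.
Substitute into the budget 3·g + 36.75·d = 94.5: 13.5·g = 94.5, so g* = 7 and d* = (2/7)·7 = 2.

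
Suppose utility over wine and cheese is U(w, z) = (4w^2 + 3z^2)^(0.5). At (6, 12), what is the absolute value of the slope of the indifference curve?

MRS = 2/3

For CES with ρ = 2, MRS = (4/3)·(z/w)^(-1).
At (6, 12): MRS = 2/3.
The indifference curve has slope −2/3 at this bundle.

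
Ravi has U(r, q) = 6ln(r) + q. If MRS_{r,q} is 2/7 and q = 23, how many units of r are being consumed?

r = 21

MU_r = 6/r, MU_q = 1.
MRS = 6/r ÷ 1.
MRS depends only on r: 6/r = 2/7 ⇒ r = 6/(2/7) = 21.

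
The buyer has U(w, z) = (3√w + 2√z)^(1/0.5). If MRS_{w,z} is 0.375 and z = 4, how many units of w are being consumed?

For CES with ρ = 0.5, MRS = (3/2)·√(z/w).
Setting (3/2)·√(4/w) = 0.375 gives √(4/w) = 0.25, so 4/w = 1/16 and w = 64.

w = 64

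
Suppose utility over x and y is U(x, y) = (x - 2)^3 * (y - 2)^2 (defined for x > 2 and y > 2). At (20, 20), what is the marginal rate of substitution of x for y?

MRS = 1.5

MU_x = 3·(x−2)^2·(y−2)^2, MU_y = 2·(x−2)^3·(y−2).
MRS = (3/2)·(y−2)/(x−2).
At (20, 20): MRS = 1.5.
The indifference curve has slope −1.5 at this bundle.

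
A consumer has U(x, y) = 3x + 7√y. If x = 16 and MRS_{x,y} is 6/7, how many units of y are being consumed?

MU_x = 3, MU_y = 7/(2√y).
MRS = 3 ÷ (7/(2√y)).
MRS depends only on y: (6/7)·√y = 6/7 ⇒ √y = (6/7)/(6/7) = 1 ⇒ y = 1.

y = 1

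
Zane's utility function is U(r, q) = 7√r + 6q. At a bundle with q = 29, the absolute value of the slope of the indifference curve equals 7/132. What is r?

MU_r = 7/(2√r), MU_q = 6.
MRS = 7/(2√r) ÷ 6.
MRS depends only on r: (7/12)/√r = 7/132 ⇒ √r = (7/12)/(7/132) = 11 ⇒ r = 121.

r = 121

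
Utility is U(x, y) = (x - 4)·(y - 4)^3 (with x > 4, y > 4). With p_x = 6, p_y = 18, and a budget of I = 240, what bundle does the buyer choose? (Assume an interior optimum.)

x* = 10, y* = 10

MU_x = (y−4)^3, MU_y = 3·(x−4)·(y−4)^2.
MRS = (1/3)·(y−4)/(x−4).
Tangency: set MRS = p_x/p_y = 6/18 = 1/3.
So (1/3)·(y − 4)/(x − 4) = 1/3, i.e. (y − 4) = (x − 4).
Rewrite the budget in excess-of-subsistence terms: 6·(x − 4) + 18·(y − 4) = 240 − 6·4 − 18·4 = 144.
Substituting, 24·(x − 4) = 144, so x − 4 = 6 and x* = 10.
Then y − 4 = 6, so y* = 10.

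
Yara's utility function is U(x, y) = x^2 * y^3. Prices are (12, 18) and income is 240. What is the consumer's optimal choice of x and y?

MU_x = 2·x·y^3 and MU_y = 3·x^2·y^2.
MRS = MU_x/MU_y = (2/3)·y/x.
Tangency: set MRS = p_x/p_y = 12/18 = 2/3.
So (2/3)·y/x = 2/3, i.e. y = x.
Substitute into the budget 12·x + 18·y = 240: 30·x = 240, so x* = 8.
Then y* = 8.

x* = 8, y* = 8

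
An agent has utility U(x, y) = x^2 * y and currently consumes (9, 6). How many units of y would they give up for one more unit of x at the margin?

MRS = 4/3

MU_x = 2·x·y and MU_y = x^2.
MRS = MU_x/MU_y = (2/1)·y/x.
At (9, 6): MRS = 4/3.
So at (9, 6) the consumer would give up 4/3 units of y for one more unit of x.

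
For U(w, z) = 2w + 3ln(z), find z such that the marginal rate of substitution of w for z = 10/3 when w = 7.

MU_w = 2, MU_z = 3/z.
MRS = 2 ÷ (3/z).
MRS depends only on z: (2/3)·z = 10/3 ⇒ z = (10/3)/(2/3) = 5.

z = 5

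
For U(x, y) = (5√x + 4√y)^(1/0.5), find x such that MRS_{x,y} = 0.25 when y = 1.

x = 25

For CES with ρ = 0.5, MRS = (5/4)·√(y/x).
Setting (5/4)·√(1/x) = 0.25 gives √(1/x) = 0.2, so 1/x = 1/25 and x = 25.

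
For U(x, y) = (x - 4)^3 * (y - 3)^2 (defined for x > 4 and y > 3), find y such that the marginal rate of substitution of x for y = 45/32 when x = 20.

y = 18

MU_x = 3·(x−4)^2·(y−3)^2, MU_y = 2·(x−4)^3·(y−3).
MRS = (3/2)·(y−3)/(x−4).
Substitute x = 20: MRS = (y − 3)/(32/3). Setting this equal to 45/32 gives y − 3 = (45/32)·(32/3) = 15, so y = 18.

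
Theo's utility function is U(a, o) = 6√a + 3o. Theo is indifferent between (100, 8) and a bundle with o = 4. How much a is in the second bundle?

a = 144

U(100, 8) = 84.
Set U(a, 4) = 84 and solve.
With o = 4: 6√a = 84 − 3·4 = 72, so √a = 12 and a = 144.
Check: U(144, 4) = 84.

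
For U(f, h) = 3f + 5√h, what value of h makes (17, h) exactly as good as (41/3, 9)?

h = 1

U(41/3, 9) = 56.
Set U(17, h) = 56 and solve.
With f = 17: 5√h = 56 − 3·17 = 5, so √h = 1 and h = 1.
Check: U(17, 1) = 56.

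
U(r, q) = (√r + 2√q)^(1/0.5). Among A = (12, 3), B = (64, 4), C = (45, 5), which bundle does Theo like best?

Bundle B

Evaluate utility at each bundle:
U(A) = 48.000.
U(B) = 144.000.
U(C) = 125.000.
Highest utility is B, so B ≻ C ≻ A.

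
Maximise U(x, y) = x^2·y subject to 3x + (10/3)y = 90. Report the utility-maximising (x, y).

MU_x = 2·x·y and MU_y = x^2.
MRS = MU_x/MU_y = (2/1)·y/x.
Tangency: set MRS = p_x/p_y = 3/(10/3) = 0.9.
So (2/1)·y/x = 0.9, i.e. y = 0.45·x.
Substitute into the budget 3·x + (10/3)·y = 90: 4.5·x = 90, so x* = 20.
Then y* = 0.45·20 = 9.

x* = 20, y* = 9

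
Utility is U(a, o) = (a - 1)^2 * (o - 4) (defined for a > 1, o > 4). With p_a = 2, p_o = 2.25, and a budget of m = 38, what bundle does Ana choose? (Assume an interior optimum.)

MU_a = 2·(a−1)·(o−4), MU_o = (a−1)^2.
MRS = (2/1)·(o−4)/(a−1).
Tangency: set MRS = p_a/p_o = 2/2.25 = 8/9.
So (2/1)·(o − 4)/(a − 1) = 8/9, i.e. (o − 4) = (4/9)·(a − 1).
Rewrite the budget in excess-of-subsistence terms: 2·(a − 1) + 2.25·(o − 4) = 38 − 2·1 − 2.25·4 = 27.
Substituting, 3·(a − 1) = 27, so a − 1 = 9 and a* = 10.
Then o − 4 = (4/9)·9 = 4, so o* = 8.

a* = 10, o* = 8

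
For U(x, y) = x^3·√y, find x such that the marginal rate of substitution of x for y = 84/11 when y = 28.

x = 22

MU_x = 3·x^2·√y and MU_y = 0.5·x^3·y^(-0.5).
MRS = MU_x/MU_y = (6)·y/x.
Substitute y = 28: MRS = 168/x. Setting 168/x = 84/11 gives x = 168/(84/11) = 22.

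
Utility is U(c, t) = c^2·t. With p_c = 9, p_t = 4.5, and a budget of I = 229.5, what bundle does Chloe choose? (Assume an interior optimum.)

c* = 17, t* = 17

MU_c = 2·c·t and MU_t = c^2.
MRS = MU_c/MU_t = (2/1)·t/c.
Tangency: set MRS = p_c/p_t = 9/4.5 = 2.
So (2/1)·t/c = 2, i.e. t = c.
Substitute into the budget 9·c + 4.5·t = 229.5: 13.5·c = 229.5, so c* = 17.
Then t* = 17.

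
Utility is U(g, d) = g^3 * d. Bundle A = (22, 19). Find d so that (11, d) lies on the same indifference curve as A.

d = 152

U(22, 19) = 202312.
Set U(11, d) = 202312 and solve.
With g = 11: 11^3 = 1331, so d = 202312/1331 = 152.
Check: U(11, 152) = 202312.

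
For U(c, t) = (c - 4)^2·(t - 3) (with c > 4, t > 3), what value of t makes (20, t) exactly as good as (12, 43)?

U(12, 43) = 2560.
Set U(20, t) = 2560 and solve.
With c = 20: (20 − 4)^2 = 256, so (t − 3) = 2560/256 = 10.
So t = 3 + 10 = 13.
Check: U(20, 13) = 2560.

t = 13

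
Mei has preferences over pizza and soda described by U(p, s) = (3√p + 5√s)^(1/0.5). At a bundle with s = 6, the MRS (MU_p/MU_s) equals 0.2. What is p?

p = 54

For CES with ρ = 0.5, MRS = (3/5)·√(s/p).
Setting (3/5)·√(6/p) = 0.2 gives √(6/p) = 1/3, so 6/p = 1/9 and p = 54.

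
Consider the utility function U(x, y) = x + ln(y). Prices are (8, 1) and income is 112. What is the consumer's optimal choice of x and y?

x* = 13, y* = 8

MU_x = 1, MU_y = 1/y.
MRS = 1 ÷ (1/y).
Tangency: set MRS = p_x/p_y = 8/1 = 8.
MRS depends only on y: y = 8 ⇒ y* = 8.
From the budget, 8·x = 112 − 1·8 = 104, so x* = 13.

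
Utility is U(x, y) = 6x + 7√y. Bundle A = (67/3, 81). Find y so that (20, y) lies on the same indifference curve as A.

U(67/3, 81) = 197.
Set U(20, y) = 197 and solve.
With x = 20: 7√y = 197 − 6·20 = 77, so √y = 11 and y = 121.
Check: U(20, 121) = 197.

y = 121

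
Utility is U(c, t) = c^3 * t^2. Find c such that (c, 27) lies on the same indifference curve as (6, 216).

U(6, 216) = 10077696.
Set U(c, 27) = 10077696 and solve.
With t = 27: 27^2 = 729, so c^3 = 10077696/729 = 13824; taking the cube root, c = 24.
Check: U(24, 27) = 10077696.

c = 24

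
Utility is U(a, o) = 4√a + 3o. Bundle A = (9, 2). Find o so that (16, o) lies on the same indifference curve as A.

o = 2/3

U(9, 2) = 18.
Set U(16, o) = 18 and solve.
With a = 16: √16 = 4, so 3o = 18 − 4·4 = 2 and o = 2/3.
Check: U(16, 2/3) = 18.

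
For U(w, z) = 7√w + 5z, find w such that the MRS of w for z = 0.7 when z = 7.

MU_w = 7/(2√w), MU_z = 5.
MRS = 7/(2√w) ÷ 5.
MRS depends only on w: 0.7/√w = 0.7 ⇒ √w = 0.7/0.7 = 1 ⇒ w = 1.

w = 1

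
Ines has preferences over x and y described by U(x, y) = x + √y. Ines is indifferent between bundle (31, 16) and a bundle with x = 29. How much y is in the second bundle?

U(31, 16) = 35.
Set U(29, y) = 35 and solve.
With x = 29: √y = 35 − 29 = 6, so √y = 6 and y = 36.
Check: U(29, 36) = 35.

y = 36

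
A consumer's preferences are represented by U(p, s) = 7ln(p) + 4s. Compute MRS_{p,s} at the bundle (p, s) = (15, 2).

MRS = 7/60

MU_p = 7/p, MU_s = 4.
MRS = 7/p ÷ 4.
At (15, 2): MRS = 7/60.
The indifference curve has slope −7/60 at this bundle.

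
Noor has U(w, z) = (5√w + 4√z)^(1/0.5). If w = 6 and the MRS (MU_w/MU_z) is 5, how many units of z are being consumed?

z = 96

For CES with ρ = 0.5, MRS = (5/4)·√(z/w).
Setting (5/4)·√(z/6) = 5 gives √(z/6) = 4, so z/6 = 16 and z = 96.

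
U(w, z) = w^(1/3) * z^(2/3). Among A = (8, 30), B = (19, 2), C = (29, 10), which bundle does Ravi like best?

Evaluate utility at each bundle:
U(A) = 19.310.
U(B) = 4.236.
U(C) = 14.260.
Highest utility is A, so A ≻ C ≻ B.

Bundle A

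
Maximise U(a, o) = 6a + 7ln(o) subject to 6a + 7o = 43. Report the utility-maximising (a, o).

MU_a = 6, MU_o = 7/o.
MRS = 6 ÷ (7/o).
Tangency: set MRS = p_a/p_o = 6/7.
MRS depends only on o: (6/7)·o = 6/7 ⇒ o* = (6/7)/(6/7) = 1.
From the budget, 6·a = 43 − 7·1 = 36, so a* = 6.

a* = 6, o* = 1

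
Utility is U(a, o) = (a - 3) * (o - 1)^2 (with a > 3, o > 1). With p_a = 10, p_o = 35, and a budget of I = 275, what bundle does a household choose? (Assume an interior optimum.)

a* = 10, o* = 5

MU_a = (o−1)^2, MU_o = 2·(a−3)·(o−1).
MRS = (1/2)·(o−1)/(a−3).
Tangency: set MRS = p_a/p_o = 10/35 = 2/7.
So (1/2)·(o − 1)/(a − 3) = 2/7, i.e. (o − 1) = (4/7)·(a − 3).
Rewrite the budget in excess-of-subsistence terms: 10·(a − 3) + 35·(o − 1) = 275 − 10·3 − 35·1 = 210.
Substituting, 30·(a − 3) = 210, so a − 3 = 7 and a* = 10.
Then o − 1 = (4/7)·7 = 4, so o* = 5.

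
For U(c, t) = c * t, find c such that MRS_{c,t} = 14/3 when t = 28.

MU_c = t and MU_t = c.
MRS = MU_c/MU_t = t/c.
Substitute t = 28: MRS = 28/c. Setting 28/c = 14/3 gives c = 28/(14/3) = 6.

c = 6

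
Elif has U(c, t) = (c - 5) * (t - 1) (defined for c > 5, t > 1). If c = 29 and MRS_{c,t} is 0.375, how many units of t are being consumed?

MU_c = (t−1), MU_t = (c−5).
MRS = (t−1)/(c−5).
Substitute c = 29: MRS = (t − 1)/24. Setting this equal to 0.375 gives t − 1 = 0.375·24 = 9, so t = 10.

t = 10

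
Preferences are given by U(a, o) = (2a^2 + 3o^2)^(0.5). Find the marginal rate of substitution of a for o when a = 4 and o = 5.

For CES with ρ = 2, MRS = (2/3)·(o/a)^(-1).
At (4, 5): MRS = 8/15.
That is, one extra unit of a is worth 8/15 units of o at the margin.

MRS = 8/15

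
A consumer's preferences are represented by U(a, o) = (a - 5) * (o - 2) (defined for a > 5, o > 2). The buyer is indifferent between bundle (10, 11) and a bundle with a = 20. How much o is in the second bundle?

o = 5

U(10, 11) = 45.
Set U(20, o) = 45 and solve.
With a = 20: (20 − 5) = 15, so (o − 2) = 45/15 = 3.
So o = 2 + 3 = 5.
Check: U(20, 5) = 45.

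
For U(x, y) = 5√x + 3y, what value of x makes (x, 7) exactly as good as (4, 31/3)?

x = 16

U(4, 31/3) = 41.
Set U(x, 7) = 41 and solve.
With y = 7: 5√x = 41 − 3·7 = 20, so √x = 4 and x = 16.
Check: U(16, 7) = 41.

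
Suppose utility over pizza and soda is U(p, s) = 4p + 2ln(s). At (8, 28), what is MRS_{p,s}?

MU_p = 4, MU_s = 2/s.
MRS = 4 ÷ (2/s).
At (8, 28): MRS = 56.
The indifference curve has slope −56 at this bundle.

MRS = 56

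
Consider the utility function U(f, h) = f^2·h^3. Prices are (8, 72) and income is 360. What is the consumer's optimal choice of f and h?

f* = 18, h* = 3

MU_f = 2·f·h^3 and MU_h = 3·f^2·h^2.
MRS = MU_f/MU_h = (2/3)·h/f.
Tangency: set MRS = p_f/p_h = 8/72 = 1/9.
So (2/3)·h/f = 1/9, i.e. h = (1/6)·f.
Substitute into the budget 8·f + 72·h = 360: 20·f = 360, so f* = 18.
Then h* = (1/6)·18 = 3.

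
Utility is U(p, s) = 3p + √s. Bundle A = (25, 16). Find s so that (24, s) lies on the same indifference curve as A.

U(25, 16) = 79.
Set U(24, s) = 79 and solve.
With p = 24: √s = 79 − 3·24 = 7, so √s = 7 and s = 49.
Check: U(24, 49) = 79.

s = 49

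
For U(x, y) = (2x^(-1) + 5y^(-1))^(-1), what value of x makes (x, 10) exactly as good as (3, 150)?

x = 10

U depends on (x, y) only through S = 2x^(-1) + 5y^(-1), so equal utility means equal S. At (3, 150): S = 0.7.
With y = 10: 5·10^(-1) = 0.5, so 2x^(-1) = 0.7 − 0.5 = 0.2, i.e. x^(-1) = 0.1.
Hence x = 1/0.1 = 10.
Check: U(10, 10) = 1.4286.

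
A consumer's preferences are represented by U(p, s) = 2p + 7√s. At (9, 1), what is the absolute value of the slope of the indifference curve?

MU_p = 2, MU_s = 7/(2√s).
MRS = 2 ÷ (7/(2√s)).
At (9, 1): MRS = 4/7.
The indifference curve has slope −4/7 at this bundle.

MRS = 4/7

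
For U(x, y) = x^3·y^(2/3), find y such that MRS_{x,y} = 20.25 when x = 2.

MU_x = 3·x^2·y^(2/3) and MU_y = 2/3·x^3·y^(-1/3).
MRS = MU_x/MU_y = (4.5)·y/x.
Substitute x = 2: MRS = y/(4/9). Setting y/(4/9) = 20.25 gives y = 20.25·(4/9) = 9.

y = 9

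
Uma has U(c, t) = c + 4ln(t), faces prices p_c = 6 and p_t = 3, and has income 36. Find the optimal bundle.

MU_c = 1, MU_t = 4/t.
MRS = 1 ÷ (4/t).
Tangency: set MRS = p_c/p_t = 6/3 = 2.
MRS depends only on t: 0.25·t = 2 ⇒ t* = 2/0.25 = 8.
From the budget, 6·c = 36 − 3·8 = 12, so c* = 2.

c* = 2, t* = 8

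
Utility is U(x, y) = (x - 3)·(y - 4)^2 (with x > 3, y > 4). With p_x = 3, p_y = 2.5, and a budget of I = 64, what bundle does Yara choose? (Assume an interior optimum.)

x* = 8, y* = 16

MU_x = (y−4)^2, MU_y = 2·(x−3)·(y−4).
MRS = (1/2)·(y−4)/(x−3).
Tangency: set MRS = p_x/p_y = 3/2.5 = 1.2.
So (1/2)·(y − 4)/(x − 3) = 1.2, i.e. (y − 4) = 2.4·(x − 3).
Rewrite the budget in excess-of-subsistence terms: 3·(x − 3) + 2.5·(y − 4) = 64 − 3·3 − 2.5·4 = 45.
Substituting, 9·(x − 3) = 45, so x − 3 = 5 and x* = 8.
Then y − 4 = 2.4·5 = 12, so y* = 16.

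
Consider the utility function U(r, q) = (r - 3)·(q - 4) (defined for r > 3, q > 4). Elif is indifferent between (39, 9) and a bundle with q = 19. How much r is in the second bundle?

U(39, 9) = 180.
Set U(r, 19) = 180 and solve.
With q = 19: (19 − 4) = 15, so (r − 3) = 180/15 = 12.
So r = 3 + 12 = 15.
Check: U(15, 19) = 180.

r = 15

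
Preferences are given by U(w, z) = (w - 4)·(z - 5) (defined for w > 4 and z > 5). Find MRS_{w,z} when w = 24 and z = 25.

MU_w = (z−5), MU_z = (w−4).
MRS = (z−5)/(w−4).
At (24, 25): MRS = 1.
The indifference curve has slope −1 at this bundle.

MRS = 1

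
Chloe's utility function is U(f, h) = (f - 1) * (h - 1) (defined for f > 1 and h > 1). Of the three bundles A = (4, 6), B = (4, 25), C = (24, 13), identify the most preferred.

Bundle C

Evaluate utility at each bundle:
U(A) = 15.
U(B) = 72.
U(C) = 276.
Highest utility is C, so C ≻ B ≻ A.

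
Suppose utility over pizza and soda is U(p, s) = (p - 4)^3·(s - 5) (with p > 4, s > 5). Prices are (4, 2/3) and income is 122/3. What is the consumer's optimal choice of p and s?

p* = 8, s* = 13

MU_p = 3·(p−4)^2·(s−5), MU_s = (p−4)^3.
MRS = (3/1)·(s−5)/(p−4).
Tangency: set MRS = p_p/p_s = 4/(2/3) = 6.
So (3/1)·(s − 5)/(p − 4) = 6, i.e. (s − 5) = 2·(p − 4).
Rewrite the budget in excess-of-subsistence terms: 4·(p − 4) + (2/3)·(s − 5) = 122/3 − 4·4 − (2/3)·5 = 64/3.
Substituting, (16/3)·(p − 4) = 64/3, so p − 4 = 4 and p* = 8.
Then s − 5 = 2·4 = 8, so s* = 13.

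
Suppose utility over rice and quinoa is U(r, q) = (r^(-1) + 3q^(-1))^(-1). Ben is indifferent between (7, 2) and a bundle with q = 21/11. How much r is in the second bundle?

U depends on (r, q) only through S = r^(-1) + 3q^(-1), so equal utility means equal S. At (7, 2): S = 23/14.
With q = 21/11: 3·(21/11)^(-1) = 11/7, so r^(-1) = 23/14 − 11/7 = 1/14.
Hence r = 1/(1/14) = 14.
Check: U(14, 21/11) = 0.6087.

r = 14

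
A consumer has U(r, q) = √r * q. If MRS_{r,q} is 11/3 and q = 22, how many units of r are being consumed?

r = 3

MU_r = 0.5·r^(-0.5)·q and MU_q = √r.
MRS = MU_r/MU_q = (0.5)·q/r.
Substitute q = 22: MRS = 11/r. Setting 11/r = 11/3 gives r = 11/(11/3) = 3.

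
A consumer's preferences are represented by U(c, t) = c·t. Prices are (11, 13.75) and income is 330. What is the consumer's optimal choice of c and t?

MU_c = t and MU_t = c.
MRS = MU_c/MU_t = t/c.
Tangency: set MRS = p_c/p_t = 11/13.75 = 0.8.
So t/c = 0.8, i.e. t = 0.8·c.
Substitute into the budget 11·c + 13.75·t = 330: 22·c = 330, so c* = 15.
Then t* = 0.8·15 = 12.

c* = 15, t* = 12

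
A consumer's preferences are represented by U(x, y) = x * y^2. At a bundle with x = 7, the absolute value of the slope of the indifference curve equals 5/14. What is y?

MU_x = y^2 and MU_y = 2·x·y.
MRS = MU_x/MU_y = (1/2)·y/x.
Substitute x = 7: MRS = y/14. Setting y/14 = 5/14 gives y = (5/14)·14 = 5.

y = 5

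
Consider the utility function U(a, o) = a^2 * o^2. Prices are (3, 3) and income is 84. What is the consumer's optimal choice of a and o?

MU_a = 2·a·o^2 and MU_o = 2·a^2·o.
MRS = MU_a/MU_o = o/a.
Tangency: set MRS = p_a/p_o = 3/3 = 1.
So o/a = 1, i.e. o = a.
Substitute into the budget 3·a + 3·o = 84: 6·a = 84, so a* = 14.
Then o* = 14.

a* = 14, o* = 14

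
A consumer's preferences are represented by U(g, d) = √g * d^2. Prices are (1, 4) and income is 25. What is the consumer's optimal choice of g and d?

MU_g = 0.5·g^(-0.5)·d^2 and MU_d = 2·√g·d.
MRS = MU_g/MU_d = (0.25)·d/g.
Tangency: set MRS = p_g/p_d = 1/4 = 0.25.
So (0.25)·d/g = 0.25, i.e. d = g.
Substitute into the budget 1·g + 4·d = 25: 5·g = 25, so g* = 5.
Then d* = 5.

g* = 5, d* = 5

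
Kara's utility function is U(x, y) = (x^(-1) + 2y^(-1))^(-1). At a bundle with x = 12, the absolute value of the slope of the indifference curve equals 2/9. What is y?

For CES with ρ = -1, MRS = (1/2)·(y/x)^2.
Setting (1/2)·(y/12)^2 = 2/9 gives (y/12)^2 = 4/9, so y/12 = 2/3 and y = 8.

y = 8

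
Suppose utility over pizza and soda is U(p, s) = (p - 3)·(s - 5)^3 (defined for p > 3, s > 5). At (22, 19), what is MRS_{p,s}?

MU_p = (s−5)^3, MU_s = 3·(p−3)·(s−5)^2.
MRS = (1/3)·(s−5)/(p−3).
At (22, 19): MRS = 14/57.
That is, one extra unit of p is worth 14/57 units of s at the margin.

MRS = 14/57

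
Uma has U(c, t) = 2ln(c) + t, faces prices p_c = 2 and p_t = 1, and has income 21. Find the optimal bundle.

MU_c = 2/c, MU_t = 1.
MRS = 2/c ÷ 1.
Tangency: set MRS = p_c/p_t = 2/1 = 2.
MRS depends only on c: 2/c = 2 ⇒ c* = 2/2 = 1.
From the budget, 1·t = 21 − 2·1 = 19, so t* = 19.

c* = 1, t* = 19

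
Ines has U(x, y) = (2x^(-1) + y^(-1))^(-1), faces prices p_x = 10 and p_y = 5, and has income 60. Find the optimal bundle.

x* = 4, y* = 4

For CES with ρ = -1, MRS = (2/1)·(y/x)^2.
Tangency: set MRS = p_x/p_y = 10/5 = 2.
So (y/x)^2 = 1; taking the square root, y/x = 1, i.e. y = x.
Substitute into the budget 10·x + 5·y = 60: 15·x = 60, so x* = 4 and y* = 4.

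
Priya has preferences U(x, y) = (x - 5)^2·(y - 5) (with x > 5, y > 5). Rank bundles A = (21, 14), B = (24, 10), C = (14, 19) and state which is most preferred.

Evaluate utility at each bundle:
U(A) = 2304.
U(B) = 1805.
U(C) = 1134.
Highest utility is A, so A ≻ B ≻ C.

Bundle A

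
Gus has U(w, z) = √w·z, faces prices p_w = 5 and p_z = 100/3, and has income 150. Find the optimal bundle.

w* = 10, z* = 3

MU_w = 0.5·w^(-0.5)·z and MU_z = √w.
MRS = MU_w/MU_z = (0.5)·z/w.
Tangency: set MRS = p_w/p_z = 5/(100/3) = 0.15.
So (0.5)·z/w = 0.15, i.e. z = 0.3·w.
Substitute into the budget 5·w + (100/3)·z = 150: 15·w = 150, so w* = 10.
Then z* = 0.3·10 = 3.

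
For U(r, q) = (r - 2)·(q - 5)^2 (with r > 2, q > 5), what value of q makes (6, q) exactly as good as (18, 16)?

q = 27

U(18, 16) = 1936.
Set U(6, q) = 1936 and solve.
With r = 6: (6 − 2) = 4, so (q − 5)^2 = 1936/4 = 484.
Taking the square root (with q > 5): q − 5 = 22, so q = 27.
Check: U(6, 27) = 1936.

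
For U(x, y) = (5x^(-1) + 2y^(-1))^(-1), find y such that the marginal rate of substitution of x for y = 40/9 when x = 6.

For CES with ρ = -1, MRS = (5/2)·(y/x)^2.
Setting (5/2)·(y/6)^2 = 40/9 gives (y/6)^2 = 16/9, so y/6 = 4/3 and y = 8.

y = 8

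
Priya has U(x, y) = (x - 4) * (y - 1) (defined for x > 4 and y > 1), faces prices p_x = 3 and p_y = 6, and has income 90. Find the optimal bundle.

MU_x = (y−1), MU_y = (x−4).
MRS = (y−1)/(x−4).
Tangency: set MRS = p_x/p_y = 3/6 = 0.5.
So (y − 1)/(x − 4) = 0.5, i.e. (y − 1) = 0.5·(x − 4).
Rewrite the budget in excess-of-subsistence terms: 3·(x − 4) + 6·(y − 1) = 90 − 3·4 − 6·1 = 72.
Substituting, 6·(x − 4) = 72, so x − 4 = 12 and x* = 16.
Then y − 1 = 0.5·12 = 6, so y* = 7.

x* = 16, y* = 7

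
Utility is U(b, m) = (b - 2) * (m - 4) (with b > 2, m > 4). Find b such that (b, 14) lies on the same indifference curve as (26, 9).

U(26, 9) = 120.
Set U(b, 14) = 120 and solve.
With m = 14: (14 − 4) = 10, so (b − 2) = 120/10 = 12.
So b = 2 + 12 = 14.
Check: U(14, 14) = 120.

b = 14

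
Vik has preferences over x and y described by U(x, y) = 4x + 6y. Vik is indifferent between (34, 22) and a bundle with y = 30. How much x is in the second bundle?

U(34, 22) = 268.
Set U(x, 30) = 268 and solve.
4x + 6·30 = 268 ⇒ 4x = 88 ⇒ x = 22.
Check: U(22, 30) = 268.

x = 22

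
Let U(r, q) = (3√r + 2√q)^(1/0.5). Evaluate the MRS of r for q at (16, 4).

For CES with ρ = 0.5, MRS = (3/2)·√(q/r).
At (16, 4): MRS = 0.75.
So at (16, 4) the consumer would give up 0.75 units of q for one more unit of r.

MRS = 0.75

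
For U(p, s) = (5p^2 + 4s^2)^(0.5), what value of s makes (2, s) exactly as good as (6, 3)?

U depends on (p, s) only through S = 5p^2 + 4s^2, so equal utility means equal S. At (6, 3): S = 216.
With p = 2: 5·2^2 = 20, so 4s^2 = 216 − 20 = 196, i.e. s^2 = 49.
Hence s = √49 = 7.
Check: U(2, 7) = 14.6969.

s = 7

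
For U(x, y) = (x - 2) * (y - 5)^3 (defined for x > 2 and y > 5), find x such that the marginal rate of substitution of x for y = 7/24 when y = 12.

MU_x = (y−5)^3, MU_y = 3·(x−2)·(y−5)^2.
MRS = (1/3)·(y−5)/(x−2).
Substitute y = 12: MRS = (7/3)/(x − 2). Setting this equal to 7/24 gives x − 2 = (7/3)/(7/24) = 8, so x = 10.

x = 10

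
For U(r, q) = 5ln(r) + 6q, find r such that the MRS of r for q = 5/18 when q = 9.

MU_r = 5/r, MU_q = 6.
MRS = 5/r ÷ 6.
MRS depends only on r: (5/6)/r = 5/18 ⇒ r = (5/6)/(5/18) = 3.

r = 3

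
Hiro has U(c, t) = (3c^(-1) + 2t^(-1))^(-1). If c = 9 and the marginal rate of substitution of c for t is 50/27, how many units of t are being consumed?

For CES with ρ = -1, MRS = (3/2)·(t/c)^2.
Setting (3/2)·(t/9)^2 = 50/27 gives (t/9)^2 = 100/81, so t/9 = 10/9 and t = 10.

t = 10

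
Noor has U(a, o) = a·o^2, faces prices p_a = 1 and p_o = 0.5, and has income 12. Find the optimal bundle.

a* = 4, o* = 16

MU_a = o^2 and MU_o = 2·a·o.
MRS = MU_a/MU_o = (1/2)·o/a.
Tangency: set MRS = p_a/p_o = 1/0.5 = 2.
So (1/2)·o/a = 2, i.e. o = 4·a.
Substitute into the budget 1·a + 0.5·o = 12: 3·a = 12, so a* = 4.
Then o* = 4·4 = 16.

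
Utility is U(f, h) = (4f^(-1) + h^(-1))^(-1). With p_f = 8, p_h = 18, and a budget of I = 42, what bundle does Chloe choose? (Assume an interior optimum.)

For CES with ρ = -1, MRS = (4/1)·(h/f)^2.
Tangency: set MRS = p_f/p_h = 8/18 = 4/9.
So (h/f)^2 = 1/9; taking the square root, h/f = 1/3, i.e. h = (1/3)·f.
Substitute into the budget 8·f + 18·h = 42: 14·f = 42, so f* = 3 and h* = (1/3)·3 = 1.

f* = 3, h* = 1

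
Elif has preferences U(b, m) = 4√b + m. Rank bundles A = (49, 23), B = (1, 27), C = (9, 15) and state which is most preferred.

Evaluate utility at each bundle:
U(A) = 51.000.
U(B) = 31.000.
U(C) = 27.000.
Highest utility is A, so A ≻ B ≻ C.

Bundle A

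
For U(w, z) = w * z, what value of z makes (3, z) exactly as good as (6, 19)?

U(6, 19) = 114.
Set U(3, z) = 114 and solve.
With w = 3: z = 114/3 = 38.
Check: U(3, 38) = 114.

z = 38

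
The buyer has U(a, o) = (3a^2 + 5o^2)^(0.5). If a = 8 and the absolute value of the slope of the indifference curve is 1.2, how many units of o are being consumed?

For CES with ρ = 2, MRS = (3/5)·(o/a)^(-1).
Setting (3/5)·(o/8)^(-1) = 1.2 gives (o/8)^(-1) = 2, so o/8 = 0.5 and o = 4.

o = 4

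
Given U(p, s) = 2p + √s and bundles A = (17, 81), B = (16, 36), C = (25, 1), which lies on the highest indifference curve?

Bundle C

Evaluate utility at each bundle:
U(A) = 43.000.
U(B) = 38.000.
U(C) = 51.000.
Highest utility is C, so C ≻ A ≻ B.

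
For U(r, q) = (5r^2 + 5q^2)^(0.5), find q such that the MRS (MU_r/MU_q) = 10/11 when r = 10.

q = 11

For CES with ρ = 2, MRS = (q/r)^(-1).
Setting (q/10)^(-1) = 10/11 gives q/10 = 1.1 and q = 11.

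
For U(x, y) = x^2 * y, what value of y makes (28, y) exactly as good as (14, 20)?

y = 5

U(14, 20) = 3920.
Set U(28, y) = 3920 and solve.
With x = 28: 28^2 = 784, so y = 3920/784 = 5.
Check: U(28, 5) = 3920.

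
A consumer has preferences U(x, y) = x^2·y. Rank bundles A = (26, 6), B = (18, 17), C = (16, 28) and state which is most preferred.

Evaluate utility at each bundle:
U(A) = 4056.
U(B) = 5508.
U(C) = 7168.
Highest utility is C, so C ≻ B ≻ A.

Bundle C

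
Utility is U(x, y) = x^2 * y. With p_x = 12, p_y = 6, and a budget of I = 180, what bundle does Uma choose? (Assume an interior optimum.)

x* = 10, y* = 10

MU_x = 2·x·y and MU_y = x^2.
MRS = MU_x/MU_y = (2/1)·y/x.
Tangency: set MRS = p_x/p_y = 12/6 = 2.
So (2/1)·y/x = 2, i.e. y = x.
Substitute into the budget 12·x + 6·y = 180: 18·x = 180, so x* = 10.
Then y* = 10.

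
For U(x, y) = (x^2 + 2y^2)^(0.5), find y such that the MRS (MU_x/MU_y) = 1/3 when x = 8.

For CES with ρ = 2, MRS = (1/2)·(y/x)^(-1).
Setting (1/2)·(y/8)^(-1) = 1/3 gives (y/8)^(-1) = 2/3, so y/8 = 1.5 and y = 12.

y = 12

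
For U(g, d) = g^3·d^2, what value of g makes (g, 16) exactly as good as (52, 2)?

g = 13

U(52, 2) = 562432.
Set U(g, 16) = 562432 and solve.
With d = 16: 16^2 = 256, so g^3 = 562432/256 = 2197; taking the cube root, g = 13.
Check: U(13, 16) = 562432.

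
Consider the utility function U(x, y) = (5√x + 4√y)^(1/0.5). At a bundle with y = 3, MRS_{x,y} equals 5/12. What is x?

x = 27

For CES with ρ = 0.5, MRS = (5/4)·√(y/x).
Setting (5/4)·√(3/x) = 5/12 gives √(3/x) = 1/3, so 3/x = 1/9 and x = 27.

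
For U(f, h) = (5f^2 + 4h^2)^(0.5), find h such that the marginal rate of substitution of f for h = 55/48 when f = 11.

h = 12

For CES with ρ = 2, MRS = (5/4)·(h/f)^(-1).
Setting (5/4)·(h/11)^(-1) = 55/48 gives (h/11)^(-1) = 11/12, so h/11 = 12/11 and h = 12.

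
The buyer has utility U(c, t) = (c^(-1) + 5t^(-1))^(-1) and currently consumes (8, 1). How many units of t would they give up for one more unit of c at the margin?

For CES with ρ = -1, MRS = (1/5)·(t/c)^2.
At (8, 1): MRS = 1/320.
So at (8, 1) the consumer would give up 1/320 units of t for one more unit of c.

MRS = 1/320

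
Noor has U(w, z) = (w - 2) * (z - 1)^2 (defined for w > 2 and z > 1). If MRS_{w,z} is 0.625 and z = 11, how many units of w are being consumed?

w = 10

MU_w = (z−1)^2, MU_z = 2·(w−2)·(z−1).
MRS = (1/2)·(z−1)/(w−2).
Substitute z = 11: MRS = 5/(w − 2). Setting this equal to 0.625 gives w − 2 = 5/0.625 = 8, so w = 10.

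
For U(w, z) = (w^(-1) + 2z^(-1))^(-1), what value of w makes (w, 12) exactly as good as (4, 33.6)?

U depends on (w, z) only through S = w^(-1) + 2z^(-1), so equal utility means equal S. At (4, 33.6): S = 13/42.
With z = 12: 2·12^(-1) = 1/6, so w^(-1) = 13/42 − 1/6 = 1/7.
Hence w = 1/(1/7) = 7.
Check: U(7, 12) = 3.2308.

w = 7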